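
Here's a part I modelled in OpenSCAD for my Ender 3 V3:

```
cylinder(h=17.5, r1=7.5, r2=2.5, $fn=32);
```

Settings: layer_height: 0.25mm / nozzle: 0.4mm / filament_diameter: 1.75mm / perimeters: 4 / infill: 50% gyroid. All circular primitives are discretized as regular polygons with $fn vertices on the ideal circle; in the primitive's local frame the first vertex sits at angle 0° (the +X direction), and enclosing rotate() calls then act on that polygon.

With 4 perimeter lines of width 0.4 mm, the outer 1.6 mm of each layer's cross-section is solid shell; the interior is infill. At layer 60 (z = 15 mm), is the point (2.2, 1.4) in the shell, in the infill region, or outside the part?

shell

At z = 15 mm: the cone contributes a regular 32-gon of circumradius 3.214 (interpolated between r1=7.5 and r2=2.5 at t=0.857). Overall, the cross-section is a single solid region. The nearest boundary edge runs (2.97, 1.23)→(2.67, 1.79); distance from the point to it = 0.60 mm. The point is inside the cross-section, 0.60 mm from the nearest boundary — within the 1.6 mm shell band (4 × 0.4).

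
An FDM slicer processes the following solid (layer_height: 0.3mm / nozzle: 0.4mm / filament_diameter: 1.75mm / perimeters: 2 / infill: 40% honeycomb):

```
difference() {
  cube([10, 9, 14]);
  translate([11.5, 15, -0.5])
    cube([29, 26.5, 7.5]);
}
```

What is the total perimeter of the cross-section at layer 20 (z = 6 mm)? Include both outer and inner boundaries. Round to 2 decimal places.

38.00 mm

At z = 6 mm: the cube (footprint 10×9) is included at this height (perimeter 38.00 mm); the cube at (11.5, 15) is present — its section is the full 29×26.5 rectangle (perimeter 111.00 mm); After the difference (first − rest): starting from the 10×9 cube, the 29×26.5 cube at (11.5, 15) misses the remaining region (no effect) — boundary = 38.00 mm. Overall, the cross-section is a single solid region. Total boundary length (outer) = 38.00 mm.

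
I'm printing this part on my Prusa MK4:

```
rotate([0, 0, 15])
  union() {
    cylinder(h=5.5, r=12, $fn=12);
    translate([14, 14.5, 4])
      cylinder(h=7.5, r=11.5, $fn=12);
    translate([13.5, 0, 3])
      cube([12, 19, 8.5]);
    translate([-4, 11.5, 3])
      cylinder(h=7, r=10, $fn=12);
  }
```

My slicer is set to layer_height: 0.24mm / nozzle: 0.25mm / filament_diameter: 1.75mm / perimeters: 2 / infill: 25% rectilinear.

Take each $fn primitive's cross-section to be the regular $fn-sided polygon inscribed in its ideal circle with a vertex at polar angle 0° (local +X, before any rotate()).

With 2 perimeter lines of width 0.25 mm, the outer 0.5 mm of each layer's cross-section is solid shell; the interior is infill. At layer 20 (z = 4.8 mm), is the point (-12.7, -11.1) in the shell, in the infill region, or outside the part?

At z = 4.8 mm: the r=12 cylinder gives a regular 12-gon of circumradius 12 (constant along its height); the r=11.5 cylinder at (14, 14.5) gives a regular 12-gon of circumradius 11.5 (constant along its height); the cube at (13.5, 0) (footprint 12×19) is included at this height; the r=10 cylinder at (-4, 11.5) gives a regular 12-gon of circumradius 10 (constant along its height); Merging all regions: the regions partially overlap (shared area 307.61 mm²), so overlapping operands fuse into one piece — 1 connected region; (whole slice rotated 15° about Z — lengths, areas and connectivity unchanged). Overall, the cross-section is a single solid region. Undo the 15° rotation: the query point maps to (-15.140, -7.435) in the un-rotated model frame. The nearest boundary edge runs (-6.00, -10.39)→(-10.39, -6.00); distance from the point to it = 4.96 mm. The point is not inside any of the regions above, so it lies outside the cross-section (4.96 mm from the nearest boundary).

outside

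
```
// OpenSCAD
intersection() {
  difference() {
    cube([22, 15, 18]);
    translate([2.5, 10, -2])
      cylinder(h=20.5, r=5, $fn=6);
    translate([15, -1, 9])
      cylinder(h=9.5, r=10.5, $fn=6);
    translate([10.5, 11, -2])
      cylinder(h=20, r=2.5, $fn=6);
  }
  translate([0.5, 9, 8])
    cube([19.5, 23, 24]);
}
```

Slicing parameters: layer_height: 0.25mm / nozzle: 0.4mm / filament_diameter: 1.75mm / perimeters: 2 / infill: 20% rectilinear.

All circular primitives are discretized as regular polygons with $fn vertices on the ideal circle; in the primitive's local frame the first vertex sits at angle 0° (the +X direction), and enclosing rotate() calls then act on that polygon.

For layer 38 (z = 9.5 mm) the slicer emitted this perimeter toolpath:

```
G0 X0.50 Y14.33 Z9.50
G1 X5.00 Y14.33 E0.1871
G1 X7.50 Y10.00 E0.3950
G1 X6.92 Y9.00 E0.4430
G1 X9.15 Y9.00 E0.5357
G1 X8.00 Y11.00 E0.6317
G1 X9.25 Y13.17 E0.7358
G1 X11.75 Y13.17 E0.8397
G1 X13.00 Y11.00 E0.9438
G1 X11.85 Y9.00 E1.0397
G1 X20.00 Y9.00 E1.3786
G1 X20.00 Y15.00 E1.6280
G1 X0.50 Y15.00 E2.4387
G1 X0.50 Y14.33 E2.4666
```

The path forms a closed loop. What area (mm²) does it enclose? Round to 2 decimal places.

Apply the shoelace formula to the sequence of (X, Y) vertices; enclosed area = 69.55 mm².

69.55 mm²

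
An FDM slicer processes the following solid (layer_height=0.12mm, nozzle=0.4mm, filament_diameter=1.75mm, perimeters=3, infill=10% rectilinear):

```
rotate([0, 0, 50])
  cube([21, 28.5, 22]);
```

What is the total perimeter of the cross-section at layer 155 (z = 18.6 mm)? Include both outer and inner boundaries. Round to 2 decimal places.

99.00 mm

At z = 18.6 mm: the cube is present — its section is the full 21×28.5 rectangle (perimeter 99.00 mm); (whole slice rotated 50° about Z — lengths, areas and connectivity unchanged). Overall, the cross-section is a single solid region. Total boundary length (outer) = 99.00 mm.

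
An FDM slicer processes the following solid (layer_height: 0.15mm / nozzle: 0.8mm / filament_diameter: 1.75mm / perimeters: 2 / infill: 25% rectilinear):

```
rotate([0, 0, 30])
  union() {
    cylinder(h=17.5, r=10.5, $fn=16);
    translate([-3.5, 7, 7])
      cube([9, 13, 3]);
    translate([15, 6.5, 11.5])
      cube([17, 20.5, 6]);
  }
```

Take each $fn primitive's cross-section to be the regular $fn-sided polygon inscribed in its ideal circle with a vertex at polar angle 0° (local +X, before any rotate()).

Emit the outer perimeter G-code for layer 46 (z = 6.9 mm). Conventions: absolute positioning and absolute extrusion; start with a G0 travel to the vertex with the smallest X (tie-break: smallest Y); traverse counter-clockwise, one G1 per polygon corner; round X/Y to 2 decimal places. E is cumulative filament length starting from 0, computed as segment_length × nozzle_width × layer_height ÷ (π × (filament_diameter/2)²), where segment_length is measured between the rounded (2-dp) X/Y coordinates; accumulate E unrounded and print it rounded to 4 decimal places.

G0 X-10.41 Y-1.37 Z6.90
G1 X-9.09 Y-5.25 E0.2045
G1 X-6.39 Y-8.33 E0.4088
G1 X-2.72 Y-10.14 E0.6130
G1 X1.37 Y-10.41 E0.8175
G1 X5.25 Y-9.09 E1.0219
G1 X8.33 Y-6.39 E1.2263
G1 X10.14 Y-2.72 E1.4304
G1 X10.41 Y1.37 E1.6349
G1 X9.09 Y5.25 E1.8394
G1 X6.39 Y8.33 E2.0437
G1 X2.72 Y10.14 E2.2479
G1 X-1.37 Y10.41 E2.4524
G1 X-5.25 Y9.09 E2.6569
G1 X-8.33 Y6.39 E2.8612
G1 X-10.14 Y2.72 E3.0654
G1 X-10.41 Y-1.37 E3.2699

At z = 6.9 mm: the r=10.5 cylinder gives a regular 16-gon of circumradius 10.5 (constant along its height); the cube at (-3.5, 7) does not reach this height (z outside [7, 10]); the cube at (15, 6.5) does not reach this height (z outside [11.5, 17.5]); Combining (union): only the r=10.5 cylinder is present, so the union is just that shape — 1 connected region; (rotated 30° about Z; rotation is an isometry so areas/perimeters/island counts are preserved). The outline is a single polygon with 16 vertices. Extrusion per mm of travel: 0.8 × 0.15 / (π × 0.875²) = 0.049890. Accumulating E over each segment gives final E = 3.2699.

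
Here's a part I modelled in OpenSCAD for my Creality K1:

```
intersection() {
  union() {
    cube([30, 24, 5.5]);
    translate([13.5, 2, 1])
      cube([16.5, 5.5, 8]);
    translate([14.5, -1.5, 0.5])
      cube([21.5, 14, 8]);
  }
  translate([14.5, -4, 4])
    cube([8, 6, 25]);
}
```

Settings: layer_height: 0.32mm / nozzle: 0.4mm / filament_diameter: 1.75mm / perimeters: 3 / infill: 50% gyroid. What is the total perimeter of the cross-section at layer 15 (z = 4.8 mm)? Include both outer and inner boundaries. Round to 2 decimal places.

23.00 mm

At z = 4.8 mm: the cube is present — its section is the full 30×24 rectangle (perimeter 108.00 mm); the cube at (13.5, 2) is present — its section is the full 16.5×5.5 rectangle (perimeter 44.00 mm); the cube at (14.5, -1.5) (footprint 21.5×14) is included at this height (perimeter 71.00 mm); Merging all regions: the regions partially overlap (shared area 284.50 mm²), so the edge portions inside another operand are dropped and the merged outline is re-measured after clipping — boundary = 123.00 mm; the 8×6 cube at (14.5, -4) contributes its full rectangle (perimeter 28.00 mm); Taking the intersection: the 8×6 cube at (14.5, -4) partially overlaps the result so far; clipping to the common part keeps 28.00 mm² — boundary = 23.00 mm. Overall, the cross-section is a single solid region. Total boundary length (outer) = 23.00 mm.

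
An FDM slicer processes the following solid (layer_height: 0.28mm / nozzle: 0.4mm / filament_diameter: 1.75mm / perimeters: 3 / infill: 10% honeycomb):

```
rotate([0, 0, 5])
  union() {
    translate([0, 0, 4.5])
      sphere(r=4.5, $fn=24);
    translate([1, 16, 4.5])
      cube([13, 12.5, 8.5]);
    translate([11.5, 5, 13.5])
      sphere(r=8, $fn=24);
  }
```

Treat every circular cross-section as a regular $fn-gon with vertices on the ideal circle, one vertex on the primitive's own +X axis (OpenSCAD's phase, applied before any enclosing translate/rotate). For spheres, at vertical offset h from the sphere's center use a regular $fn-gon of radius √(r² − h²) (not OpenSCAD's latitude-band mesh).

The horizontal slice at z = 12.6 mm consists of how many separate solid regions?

2

At z = 12.6 mm: the sphere is absent (|z−center|=8.100 > r=4.5); the cube at (1, 16) is present — its section is the full 13×12.5 rectangle; the sphere at (11.5, 5): section is a regular 24-gon, circumradius = √(r²−h²) = √(8²−0.9²) = 7.949; Taking the union: the 2 present regions are separate (no shared area or edge), so areas and boundary lengths simply add and each stays a separate island — 2 connected regions; (whole slice rotated 5° about Z — lengths, areas and connectivity unchanged). The result has 2 disconnected regions.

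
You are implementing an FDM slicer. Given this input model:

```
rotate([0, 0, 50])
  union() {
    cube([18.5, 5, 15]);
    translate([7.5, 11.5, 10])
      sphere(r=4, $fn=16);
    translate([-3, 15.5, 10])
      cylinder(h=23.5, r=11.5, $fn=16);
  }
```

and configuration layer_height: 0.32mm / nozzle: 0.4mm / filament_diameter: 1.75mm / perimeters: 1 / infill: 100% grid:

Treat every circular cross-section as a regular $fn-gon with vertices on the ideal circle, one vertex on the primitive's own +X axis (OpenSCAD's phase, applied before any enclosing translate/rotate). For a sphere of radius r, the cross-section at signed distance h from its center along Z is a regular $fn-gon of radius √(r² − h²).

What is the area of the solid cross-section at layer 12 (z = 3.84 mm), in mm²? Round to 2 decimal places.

92.50 mm²

At z = 3.84 mm: the cube is present — its section is the full 18.5×5 rectangle (area 92.50 mm²); the sphere at (7.5, 11.5) is not intersected at this z (|z−center|=6.160 > r=4); the cylinder at (-3, 15.5) does not reach this height (z outside [10, 33.5]); Taking the union: only the 18.5×5 cube is present, so the union is just that shape — area = 92.50 mm²; (rotated 50° about Z; rotation is an isometry so areas/perimeters/island counts are preserved). Overall, the cross-section is a single solid region. Net area = 92.50 mm².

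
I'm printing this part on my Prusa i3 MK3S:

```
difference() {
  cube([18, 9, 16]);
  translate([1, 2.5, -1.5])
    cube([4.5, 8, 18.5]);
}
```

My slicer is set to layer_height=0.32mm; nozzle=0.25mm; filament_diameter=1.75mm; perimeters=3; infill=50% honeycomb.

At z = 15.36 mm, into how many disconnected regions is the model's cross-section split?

At z = 15.36 mm: the 18×9 cube contributes its full rectangle; the cube at (1, 2.5) is present — its section is the full 4.5×8 rectangle; Taking the first minus the rest: starting from the 18×9 cube, the 4.5×8 cube at (1, 2.5) partially overlaps it — only the 29.25 mm² overlap (of its 36.00 mm²) is removed, clipping the outline — 1 connected region. The result has 1 disconnected region.

1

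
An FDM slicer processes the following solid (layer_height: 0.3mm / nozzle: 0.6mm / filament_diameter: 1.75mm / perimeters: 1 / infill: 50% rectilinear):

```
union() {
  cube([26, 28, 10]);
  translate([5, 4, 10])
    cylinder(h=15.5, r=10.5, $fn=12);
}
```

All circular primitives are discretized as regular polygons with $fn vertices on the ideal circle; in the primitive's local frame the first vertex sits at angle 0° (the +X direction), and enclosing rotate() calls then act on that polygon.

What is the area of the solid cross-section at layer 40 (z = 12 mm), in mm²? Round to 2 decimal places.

330.75 mm²

At z = 12 mm: the cube is not intersected at this z (z outside [0, 10]); the r=10.5 cylinder at (5, 4) gives a regular 12-gon of circumradius 10.5 (constant along its height) (area = (12/2)·10.500²·sin(360°/12) = 330.75 mm²); Combining (union): only the r=10.5 cylinder at (5, 4) is present, so the union is just that shape — area = 330.75 mm². Overall, the cross-section is a single solid region. Net area = 330.75 mm².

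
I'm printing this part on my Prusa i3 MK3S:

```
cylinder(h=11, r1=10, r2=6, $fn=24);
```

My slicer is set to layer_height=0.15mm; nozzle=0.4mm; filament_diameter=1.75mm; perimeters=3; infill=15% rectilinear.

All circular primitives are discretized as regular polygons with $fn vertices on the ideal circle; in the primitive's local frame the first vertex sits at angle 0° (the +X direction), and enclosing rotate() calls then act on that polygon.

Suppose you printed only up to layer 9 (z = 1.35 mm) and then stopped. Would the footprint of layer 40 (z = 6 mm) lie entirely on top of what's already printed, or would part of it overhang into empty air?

entirely on top

Compare the two slices. At z = 1.35: the cone contributes a regular 24-gon of circumradius 9.509 (interpolated between r1=10 and r2=6 at t=0.123) (area = (24/2)·9.509²·sin(360°/24) = 280.84 mm²). At z = 6: the cone: at t=0.545 of its height the radius interpolates to r₁+(r₂−r₁)t = 7.818, giving a regular 24-gon of that circumradius (area = (24/2)·7.818²·sin(360°/24) = 189.84 mm²). Checking containment: the cross-section at z = 6 is a subset of the cross-section at z = 1.35.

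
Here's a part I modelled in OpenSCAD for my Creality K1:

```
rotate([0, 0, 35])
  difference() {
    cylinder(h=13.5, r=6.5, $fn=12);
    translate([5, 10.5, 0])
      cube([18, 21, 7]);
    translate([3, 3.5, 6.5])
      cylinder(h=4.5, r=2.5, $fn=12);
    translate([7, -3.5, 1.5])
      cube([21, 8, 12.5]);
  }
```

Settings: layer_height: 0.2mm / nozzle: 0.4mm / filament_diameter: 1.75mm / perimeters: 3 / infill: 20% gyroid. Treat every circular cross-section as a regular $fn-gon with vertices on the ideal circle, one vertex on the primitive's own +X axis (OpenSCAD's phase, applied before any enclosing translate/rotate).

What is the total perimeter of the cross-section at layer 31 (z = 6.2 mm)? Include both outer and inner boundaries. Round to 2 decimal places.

At z = 6.2 mm: the r=6.5 cylinder contributes a regular 12-gon of circumradius 6.5 (perimeter = 2·12·6.500·sin(180°/12) = 40.38 mm); the 18×21 cube at (5, 10.5) contributes its full rectangle (perimeter 78.00 mm); the cylinder at (3, 3.5) is absent (z outside [6.5, 11]); the cube at (7, -3.5) (footprint 21×8) is included at this height (perimeter 58.00 mm); After the difference (first − rest): starting from the r=6.5 cylinder, the 18×21 cube at (5, 10.5) misses the remaining region (no effect); the 21×8 cube at (7, -3.5) misses the remaining region (no effect) — boundary = 40.38 mm; (whole slice rotated 35° about Z — lengths, areas and connectivity unchanged). Overall, the cross-section is a single solid region. Total boundary length (outer) = 40.38 mm.

40.38 mm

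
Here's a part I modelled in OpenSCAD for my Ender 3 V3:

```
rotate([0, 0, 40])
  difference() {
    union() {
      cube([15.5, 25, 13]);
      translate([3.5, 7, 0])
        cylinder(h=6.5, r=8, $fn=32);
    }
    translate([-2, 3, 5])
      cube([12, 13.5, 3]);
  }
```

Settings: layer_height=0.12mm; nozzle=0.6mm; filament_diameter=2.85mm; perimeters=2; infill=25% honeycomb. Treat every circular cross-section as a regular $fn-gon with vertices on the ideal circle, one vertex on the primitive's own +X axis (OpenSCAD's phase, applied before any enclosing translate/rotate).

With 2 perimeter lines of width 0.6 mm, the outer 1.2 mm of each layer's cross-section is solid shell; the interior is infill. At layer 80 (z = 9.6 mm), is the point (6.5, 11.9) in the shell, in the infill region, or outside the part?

At z = 9.6 mm: the 15.5×25 cube contributes its full rectangle; the cylinder at (3.5, 7) is not intersected at this z (z outside [0, 6.5]); Combining (union): only the 15.5×25 cube is present, so the union is just that shape — 1 connected region; the cube at (-2, 3) is not intersected at this z (z outside [5, 8]); Taking the first minus the rest: none of the subtracted shapes is present at this height, so that combined region is unchanged — 1 connected region; (rotated 40° about Z; rotation is an isometry so areas/perimeters/island counts are preserved). Overall, the cross-section is a single solid region. Undo the 40° rotation: the query point maps to (12.628, 4.938) in the un-rotated model frame. The nearest boundary edge runs (15.50, 0.00)→(15.50, 25.00); distance from the point to it = 2.87 mm. The point is inside the cross-section and 2.87 mm from the nearest boundary — more than the 1.2 mm shell width (2 × 0.6), so it's in the infill interior.

infill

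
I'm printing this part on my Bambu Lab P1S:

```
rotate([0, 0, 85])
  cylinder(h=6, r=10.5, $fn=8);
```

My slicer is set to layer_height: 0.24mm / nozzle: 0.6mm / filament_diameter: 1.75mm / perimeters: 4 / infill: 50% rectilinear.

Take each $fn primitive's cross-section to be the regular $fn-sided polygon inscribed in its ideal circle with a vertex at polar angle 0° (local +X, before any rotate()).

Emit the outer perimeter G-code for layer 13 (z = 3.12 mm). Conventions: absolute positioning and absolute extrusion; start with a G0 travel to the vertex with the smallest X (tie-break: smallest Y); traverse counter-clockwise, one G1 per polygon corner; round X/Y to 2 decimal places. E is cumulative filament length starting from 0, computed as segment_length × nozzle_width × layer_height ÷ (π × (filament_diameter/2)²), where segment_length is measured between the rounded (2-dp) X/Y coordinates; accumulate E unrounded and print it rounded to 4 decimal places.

At z = 3.12 mm: the cylinder: section is a regular 8-gon, circumradius r=10.5; (whole slice rotated 85° about Z — lengths, areas and connectivity unchanged). The outline is a single polygon with 8 vertices. Extrusion per mm of travel: 0.6 × 0.24 / (π × 0.875²) = 0.059868. Accumulating E over each segment gives final E = 3.8486.

G0 X-10.46 Y0.92 Z3.12
G1 X-8.04 Y-6.75 E0.4815
G1 X-0.92 Y-10.46 E0.9622
G1 X6.75 Y-8.04 E1.4437
G1 X10.46 Y-0.92 E1.9243
G1 X8.04 Y6.75 E2.4058
G1 X0.92 Y10.46 E2.8865
G1 X-6.75 Y8.04 E3.3680
G1 X-10.46 Y0.92 E3.8486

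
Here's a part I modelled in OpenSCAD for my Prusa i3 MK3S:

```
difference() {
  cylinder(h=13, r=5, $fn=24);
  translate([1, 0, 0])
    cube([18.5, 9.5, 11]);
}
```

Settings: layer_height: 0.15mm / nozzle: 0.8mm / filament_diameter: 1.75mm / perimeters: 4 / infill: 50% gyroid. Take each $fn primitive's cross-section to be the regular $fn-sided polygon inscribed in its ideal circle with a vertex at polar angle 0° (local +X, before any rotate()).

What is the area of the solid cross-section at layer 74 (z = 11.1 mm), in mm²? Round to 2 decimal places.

At z = 11.1 mm: the r=5 cylinder gives a regular 24-gon of circumradius 5 (constant along its height) (area = (24/2)·5.000²·sin(360°/24) = 77.65 mm²); the cube at (1, 0) is not intersected at this z (z outside [0, 11]); Subtracting the remaining from the first: none of the subtracted shapes is present at this height, so the r=5 cylinder is unchanged — area = 77.65 mm². Overall, the cross-section is a single solid region. Net area = 77.65 mm².

77.65 mm²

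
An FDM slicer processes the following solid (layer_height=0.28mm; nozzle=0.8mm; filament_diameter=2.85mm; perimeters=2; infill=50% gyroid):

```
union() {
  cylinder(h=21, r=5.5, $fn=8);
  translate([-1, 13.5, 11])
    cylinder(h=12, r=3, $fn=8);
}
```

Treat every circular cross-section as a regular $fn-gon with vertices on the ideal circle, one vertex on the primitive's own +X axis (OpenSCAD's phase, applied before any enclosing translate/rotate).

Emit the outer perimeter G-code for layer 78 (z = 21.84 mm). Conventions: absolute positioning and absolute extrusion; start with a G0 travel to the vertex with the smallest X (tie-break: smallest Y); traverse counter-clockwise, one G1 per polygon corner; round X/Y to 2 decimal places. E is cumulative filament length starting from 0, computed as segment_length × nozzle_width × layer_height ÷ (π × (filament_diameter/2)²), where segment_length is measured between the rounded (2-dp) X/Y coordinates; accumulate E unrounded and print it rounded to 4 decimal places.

At z = 21.84 mm: the cylinder is not intersected at this z (z outside [0, 21]); the cylinder at (-1, 13.5): section is a regular 8-gon, circumradius r=3; Combining (union): only the r=3 cylinder at (-1, 13.5) is present, so the union is just that shape — 1 connected region. The outline is a single polygon with 8 vertices. Extrusion per mm of travel: 0.8 × 0.28 / (π × 1.425²) = 0.035113. Accumulating E over each segment gives final E = 0.6448.

G0 X-4.00 Y13.50 Z21.84
G1 X-3.12 Y11.38 E0.0806
G1 X-1.00 Y10.50 E0.1612
G1 X1.12 Y11.38 E0.2418
G1 X2.00 Y13.50 E0.3224
G1 X1.12 Y15.62 E0.4030
G1 X-1.00 Y16.50 E0.4836
G1 X-3.12 Y15.62 E0.5642
G1 X-4.00 Y13.50 E0.6448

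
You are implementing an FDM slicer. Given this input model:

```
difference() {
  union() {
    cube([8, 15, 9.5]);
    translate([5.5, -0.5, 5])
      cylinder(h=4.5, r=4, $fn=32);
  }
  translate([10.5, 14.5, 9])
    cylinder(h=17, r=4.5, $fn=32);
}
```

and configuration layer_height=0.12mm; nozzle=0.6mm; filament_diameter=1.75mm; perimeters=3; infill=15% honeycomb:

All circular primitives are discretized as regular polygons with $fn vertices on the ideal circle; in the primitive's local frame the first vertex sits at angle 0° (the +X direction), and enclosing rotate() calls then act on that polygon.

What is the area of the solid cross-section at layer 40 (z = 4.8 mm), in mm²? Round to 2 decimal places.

At z = 4.8 mm: the cube (footprint 8×15) is included at this height (area 120.00 mm²); the cylinder at (5.5, -0.5) does not reach this height (z outside [5, 9.5]); Combining (union): only the 8×15 cube is present, so the union is just that shape — area = 120.00 mm²; the cylinder at (10.5, 14.5) is not intersected at this z (z outside [9, 26]); After the difference (first − rest): none of the subtracted shapes is present at this height, so that combined region is unchanged — area = 120.00 mm². Overall, the cross-section is a single solid region. Net area = 120.00 mm².

120.00 mm²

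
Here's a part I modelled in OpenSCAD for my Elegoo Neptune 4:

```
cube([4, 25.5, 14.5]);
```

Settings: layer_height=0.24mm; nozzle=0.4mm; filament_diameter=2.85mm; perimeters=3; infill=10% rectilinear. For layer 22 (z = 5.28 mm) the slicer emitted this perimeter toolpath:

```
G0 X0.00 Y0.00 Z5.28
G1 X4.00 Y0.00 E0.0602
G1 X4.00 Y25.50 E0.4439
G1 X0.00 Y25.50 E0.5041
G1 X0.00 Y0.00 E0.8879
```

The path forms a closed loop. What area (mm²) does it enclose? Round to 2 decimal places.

102.00 mm²

Apply the shoelace formula to the sequence of (X, Y) vertices; enclosed area = 102.00 mm².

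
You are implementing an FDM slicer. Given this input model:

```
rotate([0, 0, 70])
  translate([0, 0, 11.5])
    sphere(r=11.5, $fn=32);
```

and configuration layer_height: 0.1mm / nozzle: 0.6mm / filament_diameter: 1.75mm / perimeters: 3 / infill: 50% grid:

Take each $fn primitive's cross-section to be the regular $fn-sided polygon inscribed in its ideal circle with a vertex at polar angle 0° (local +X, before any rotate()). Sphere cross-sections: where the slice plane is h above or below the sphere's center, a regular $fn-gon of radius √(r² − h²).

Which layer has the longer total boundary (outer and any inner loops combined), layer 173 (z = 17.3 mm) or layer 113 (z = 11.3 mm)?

layer 113 (z = 11.3 mm)

Layer 173 (z = 17.3): the r=11.5 sphere slices to a regular 32-gon of circumradius 9.930 (√(r²−h²) with h=5.8 from center) (perimeter = 2·32·9.930·sin(180°/32) = 62.29 mm); (whole slice rotated 70° about Z — lengths, areas and connectivity unchanged). So its perimeter = 62.29 mm. Layer 113 (z = 11.3): the r=11.5 sphere slices to a regular 32-gon of circumradius 11.498 (√(r²−h²) with h=0.2 from center) (perimeter = 2·32·11.498·sin(180°/32) = 72.13 mm); (rotated 70° about Z; rotation is an isometry so areas/perimeters/island counts are preserved). So its perimeter = 72.13 mm. Layer 113 is larger (72.13 vs 62.29 mm).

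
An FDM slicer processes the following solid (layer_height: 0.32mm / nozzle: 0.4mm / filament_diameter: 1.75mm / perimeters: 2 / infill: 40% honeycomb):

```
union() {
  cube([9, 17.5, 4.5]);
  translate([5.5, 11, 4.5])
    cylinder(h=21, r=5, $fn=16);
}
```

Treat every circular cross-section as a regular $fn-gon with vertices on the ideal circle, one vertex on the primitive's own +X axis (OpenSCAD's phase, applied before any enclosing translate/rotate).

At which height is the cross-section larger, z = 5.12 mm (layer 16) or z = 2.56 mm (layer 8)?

Layer 16 (z = 5.12): the cube does not reach this height (z outside [0, 4.5]); the r=5 cylinder at (5.5, 11) gives a regular 16-gon of circumradius 5 (constant along its height) (area = (16/2)·5.000²·sin(360°/16) = 76.54 mm²); Merging all regions: only the r=5 cylinder at (5.5, 11) is present, so the union is just that shape — area = 76.54 mm². So its area = 76.54 mm². Layer 8 (z = 2.56): the cube (footprint 9×17.5) is included at this height (area 157.50 mm²); the cylinder at (5.5, 11) is not intersected at this z (z outside [4.5, 25.5]); Combining (union): only the 9×17.5 cube is present, so the union is just that shape — area = 157.50 mm². So its area = 157.50 mm². Layer 8 is larger (157.50 vs 76.54 mm²).

layer 8 (z = 2.56 mm)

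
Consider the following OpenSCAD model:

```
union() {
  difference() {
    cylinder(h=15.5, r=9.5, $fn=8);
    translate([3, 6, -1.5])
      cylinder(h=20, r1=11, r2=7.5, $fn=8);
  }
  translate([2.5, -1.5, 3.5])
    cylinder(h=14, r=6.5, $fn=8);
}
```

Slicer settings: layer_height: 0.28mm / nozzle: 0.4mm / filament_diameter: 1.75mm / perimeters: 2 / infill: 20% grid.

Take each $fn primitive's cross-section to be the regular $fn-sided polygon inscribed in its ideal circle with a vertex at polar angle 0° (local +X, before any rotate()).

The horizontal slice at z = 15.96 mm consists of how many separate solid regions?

1

At z = 15.96 mm: the cylinder is not intersected at this z (z outside [0, 15.5]); the cone at (3, 6) contributes a regular 8-gon of circumradius 7.944 (interpolated between r1=11 and r2=7.5 at t=0.873); After the difference (first − rest): the first operand is absent here, so nothing remains; the cylinder at (2.5, -1.5): section is a regular 8-gon, circumradius r=6.5; Combining (union): only the r=6.5 cylinder at (2.5, -1.5) is present, so the union is just that shape — 1 connected region. The result has 1 disconnected region.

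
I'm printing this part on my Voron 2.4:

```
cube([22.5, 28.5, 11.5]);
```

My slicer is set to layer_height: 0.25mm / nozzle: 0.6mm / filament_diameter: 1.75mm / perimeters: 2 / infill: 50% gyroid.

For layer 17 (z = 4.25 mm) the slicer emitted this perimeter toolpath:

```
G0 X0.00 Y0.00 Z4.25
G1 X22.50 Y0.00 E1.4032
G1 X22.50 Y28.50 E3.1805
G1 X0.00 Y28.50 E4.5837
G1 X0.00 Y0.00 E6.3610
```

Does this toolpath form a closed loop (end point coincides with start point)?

yes

Start point (G0): (0.00, 0.00). End point (last G1): the path returns to the start — closed.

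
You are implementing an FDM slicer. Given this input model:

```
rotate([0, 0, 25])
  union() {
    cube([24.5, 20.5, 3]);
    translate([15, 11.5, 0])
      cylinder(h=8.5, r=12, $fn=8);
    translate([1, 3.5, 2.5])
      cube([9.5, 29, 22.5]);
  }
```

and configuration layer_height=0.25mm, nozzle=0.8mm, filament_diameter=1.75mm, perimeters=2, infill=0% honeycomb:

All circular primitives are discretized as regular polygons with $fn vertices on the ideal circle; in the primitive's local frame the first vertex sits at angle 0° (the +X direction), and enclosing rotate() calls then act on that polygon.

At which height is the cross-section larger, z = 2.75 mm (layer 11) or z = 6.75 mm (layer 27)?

Layer 11 (z = 2.75): the cube is present — its section is the full 24.5×20.5 rectangle (area 502.25 mm²); the r=12 cylinder at (15, 11.5) contributes a regular 8-gon of circumradius 12 (area = (8/2)·12.000²·sin(360°/8) = 407.29 mm²); the 9.5×29 cube at (1, 3.5) contributes its full rectangle (area 275.50 mm²); Combining (union): the regions partially overlap — summed areas 1185.04 mm² minus the doubly-counted overlap 532.93 mm² gives 652.11 mm² — area = 652.11 mm²; (rotated 25° about Z; rotation is an isometry so areas/perimeters/island counts are preserved). So its area = 652.11 mm². Layer 27 (z = 6.75): the cube does not reach this height (z outside [0, 3]); the cylinder at (15, 11.5): section is a regular 8-gon, circumradius r=12 (area = (8/2)·12.000²·sin(360°/8) = 407.29 mm²); the cube at (1, 3.5) is present — its section is the full 9.5×29 rectangle (area 275.50 mm²); Merging all regions: the regions partially overlap — summed areas 682.79 mm² minus the doubly-counted overlap 98.76 mm² gives 584.03 mm² — area = 584.03 mm²; (whole slice rotated 25° about Z — lengths, areas and connectivity unchanged). So its area = 584.03 mm². Layer 11 is larger (652.11 vs 584.03 mm²).

layer 11 (z = 2.75 mm)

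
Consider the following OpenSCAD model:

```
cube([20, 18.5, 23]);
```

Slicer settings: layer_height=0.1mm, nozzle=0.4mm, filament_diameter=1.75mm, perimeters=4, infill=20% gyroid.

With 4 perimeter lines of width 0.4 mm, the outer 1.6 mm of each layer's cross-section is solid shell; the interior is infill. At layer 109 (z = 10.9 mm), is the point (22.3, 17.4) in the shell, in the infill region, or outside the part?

outside

At z = 10.9 mm: the cube is present — its section is the full 20×18.5 rectangle. Overall, the cross-section is a single solid region. The nearest boundary edge runs (20.00, 0.00)→(20.00, 18.50); distance from the point to it = 2.30 mm. The point is not inside any of the regions above, so it lies outside the cross-section (2.30 mm from the nearest boundary).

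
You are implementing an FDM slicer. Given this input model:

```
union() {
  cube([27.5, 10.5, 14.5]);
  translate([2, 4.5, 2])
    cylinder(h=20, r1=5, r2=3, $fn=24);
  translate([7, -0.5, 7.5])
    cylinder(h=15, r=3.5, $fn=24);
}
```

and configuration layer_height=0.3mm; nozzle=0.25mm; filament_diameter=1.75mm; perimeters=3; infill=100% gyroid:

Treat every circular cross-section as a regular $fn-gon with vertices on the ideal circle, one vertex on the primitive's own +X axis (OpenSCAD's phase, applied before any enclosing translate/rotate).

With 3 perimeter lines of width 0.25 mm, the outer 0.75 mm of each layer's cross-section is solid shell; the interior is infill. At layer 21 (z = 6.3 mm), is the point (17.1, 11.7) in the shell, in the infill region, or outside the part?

At z = 6.3 mm: the cube is present — its section is the full 27.5×10.5 rectangle; the cone at (2, 4.5): at t=0.215 of its height the radius interpolates to r₁+(r₂−r₁)t = 4.570, giving a regular 24-gon of that circumradius; the cylinder at (7, -0.5) does not reach this height (z outside [7.5, 22.5]); Combining (union): the regions partially overlap (shared area 49.96 mm²), so overlapping operands fuse into one piece — 1 connected region. Overall, the cross-section is a single solid region. The nearest boundary edge runs (0.00, 10.50)→(27.50, 10.50); distance from the point to it = 1.20 mm. The point is not inside any of the regions above, so it lies outside the cross-section (1.20 mm from the nearest boundary).

outside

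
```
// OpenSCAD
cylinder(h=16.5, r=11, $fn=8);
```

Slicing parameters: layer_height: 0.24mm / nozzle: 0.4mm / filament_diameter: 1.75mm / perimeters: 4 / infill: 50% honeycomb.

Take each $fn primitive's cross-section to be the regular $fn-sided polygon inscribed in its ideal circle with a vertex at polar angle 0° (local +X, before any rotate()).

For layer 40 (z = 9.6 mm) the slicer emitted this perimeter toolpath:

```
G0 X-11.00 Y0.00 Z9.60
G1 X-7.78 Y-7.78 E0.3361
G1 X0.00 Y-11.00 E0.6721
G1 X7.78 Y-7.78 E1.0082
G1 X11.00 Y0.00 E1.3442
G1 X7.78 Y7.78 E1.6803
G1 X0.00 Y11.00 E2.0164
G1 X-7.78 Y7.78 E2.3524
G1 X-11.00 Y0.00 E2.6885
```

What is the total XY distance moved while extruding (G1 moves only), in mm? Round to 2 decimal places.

67.36 mm

Sum the Euclidean lengths of each G1 segment: total = 67.36 mm.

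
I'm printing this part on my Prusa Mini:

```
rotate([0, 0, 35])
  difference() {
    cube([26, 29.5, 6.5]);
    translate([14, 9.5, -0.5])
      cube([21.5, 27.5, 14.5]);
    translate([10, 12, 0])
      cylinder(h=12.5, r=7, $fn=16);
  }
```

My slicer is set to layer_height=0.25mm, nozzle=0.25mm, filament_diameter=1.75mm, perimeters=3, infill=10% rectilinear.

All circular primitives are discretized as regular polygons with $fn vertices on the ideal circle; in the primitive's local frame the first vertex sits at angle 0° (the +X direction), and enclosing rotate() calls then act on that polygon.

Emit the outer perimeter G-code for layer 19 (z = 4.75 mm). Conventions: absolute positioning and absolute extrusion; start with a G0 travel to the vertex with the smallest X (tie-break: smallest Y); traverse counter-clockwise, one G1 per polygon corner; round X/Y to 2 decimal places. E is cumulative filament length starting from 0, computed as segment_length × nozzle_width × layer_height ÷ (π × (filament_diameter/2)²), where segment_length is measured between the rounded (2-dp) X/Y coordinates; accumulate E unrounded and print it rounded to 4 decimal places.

At z = 4.75 mm: the cube (footprint 26×29.5) is included at this height; the cube at (14, 9.5) (footprint 21.5×27.5) is included at this height; the r=7 cylinder at (10, 12) gives a regular 16-gon of circumradius 7 (constant along its height); After the difference (first − rest): starting from the 26×29.5 cube, the 21.5×27.5 cube at (14, 9.5) partially overlaps it — only the 240.00 mm² overlap (of its 591.25 mm²) is removed, clipping the outline; the r=7 cylinder at (10, 12) partially overlaps it — only the 131.63 mm² overlap (of its 150.01 mm²) is removed, clipping the outline — 1 connected region; (rotated 35° about Z; rotation is an isometry so areas/perimeters/island counts are preserved). The outline is a single polygon with 20 vertices. Extrusion per mm of travel: 0.25 × 0.25 / (π × 0.875²) = 0.025984. Accumulating E over each segment gives final E = 3.5071.

G0 X-16.92 Y24.16 Z4.75
G1 X0.00 Y0.00 E0.7664
G1 X21.30 Y14.91 E1.4420
G1 X15.85 Y22.69 E1.6889
G1 X8.07 Y17.25 E1.9355
G1 X8.14 Y17.08 E1.9403
G1 X8.20 Y14.35 E2.0113
G1 X7.21 Y11.80 E2.0823
G1 X5.32 Y9.83 E2.1533
G1 X2.82 Y8.73 E2.2242
G1 X0.09 Y8.67 E2.2952
G1 X-2.45 Y9.66 E2.3660
G1 X-4.43 Y11.55 E2.4372
G1 X-5.53 Y14.05 E2.5081
G1 X-5.59 Y16.78 E2.5791
G1 X-4.60 Y19.33 E2.6502
G1 X-2.71 Y21.30 E2.7211
G1 X-0.21 Y22.40 E2.7921
G1 X1.38 Y22.43 E2.8334
G1 X-5.45 Y32.20 E3.1432
G1 X-16.92 Y24.16 E3.5071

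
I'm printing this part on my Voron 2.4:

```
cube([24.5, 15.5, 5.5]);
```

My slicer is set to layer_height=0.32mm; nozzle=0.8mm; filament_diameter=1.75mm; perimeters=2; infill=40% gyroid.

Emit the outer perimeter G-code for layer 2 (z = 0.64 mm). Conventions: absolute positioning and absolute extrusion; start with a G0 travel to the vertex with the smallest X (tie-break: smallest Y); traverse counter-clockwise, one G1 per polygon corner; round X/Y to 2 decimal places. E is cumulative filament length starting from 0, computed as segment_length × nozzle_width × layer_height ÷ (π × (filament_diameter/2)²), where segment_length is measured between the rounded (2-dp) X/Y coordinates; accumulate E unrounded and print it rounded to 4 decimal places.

G0 X0.00 Y0.00 Z0.64
G1 X24.50 Y0.00 E2.6076
G1 X24.50 Y15.50 E4.2573
G1 X0.00 Y15.50 E6.8649
G1 X0.00 Y0.00 E8.5146

At z = 0.64 mm: the 24.5×15.5 cube contributes its full rectangle. The outline is a single polygon with 4 vertices. Extrusion per mm of travel: 0.8 × 0.32 / (π × 0.875²) = 0.106432. Accumulating E over each segment gives final E = 8.5146.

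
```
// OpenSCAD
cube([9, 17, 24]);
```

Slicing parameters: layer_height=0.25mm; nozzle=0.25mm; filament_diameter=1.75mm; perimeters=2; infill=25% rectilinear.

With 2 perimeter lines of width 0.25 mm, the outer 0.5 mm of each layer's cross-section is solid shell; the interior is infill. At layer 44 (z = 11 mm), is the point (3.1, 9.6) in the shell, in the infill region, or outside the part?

infill

At z = 11 mm: the cube (footprint 9×17) is included at this height. Overall, the cross-section is a single solid region. The nearest boundary edge runs (0.00, 17.00)→(0.00, 0.00); distance from the point to it = 3.10 mm. The point is inside the cross-section and 3.10 mm from the nearest boundary — more than the 0.5 mm shell width (2 × 0.25), so it's in the infill interior.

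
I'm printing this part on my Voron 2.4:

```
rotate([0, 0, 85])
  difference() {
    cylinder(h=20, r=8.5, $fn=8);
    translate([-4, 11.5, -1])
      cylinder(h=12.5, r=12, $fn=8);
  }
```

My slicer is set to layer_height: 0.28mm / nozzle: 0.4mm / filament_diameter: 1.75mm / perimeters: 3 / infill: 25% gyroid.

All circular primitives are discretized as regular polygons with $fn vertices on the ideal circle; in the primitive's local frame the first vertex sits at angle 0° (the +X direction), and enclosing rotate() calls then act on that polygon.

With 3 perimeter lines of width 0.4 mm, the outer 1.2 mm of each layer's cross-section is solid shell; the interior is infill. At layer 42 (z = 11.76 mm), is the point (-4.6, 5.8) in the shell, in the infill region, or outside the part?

shell

At z = 11.76 mm: the r=8.5 cylinder gives a regular 8-gon of circumradius 8.5 (constant along its height); the cylinder at (-4, 11.5) is not intersected at this z (z outside [-1, 11.5]); Taking the first minus the rest: none of the subtracted shapes is present at this height, so the r=8.5 cylinder is unchanged — 1 connected region; (whole slice rotated 85° about Z — lengths, areas and connectivity unchanged). Overall, the cross-section is a single solid region. Undo the 85° rotation: the query point maps to (5.377, 5.088) in the un-rotated model frame. The nearest boundary edge runs (8.50, 0.00)→(6.01, 6.01); distance from the point to it = 0.94 mm. The point is inside the cross-section, 0.94 mm from the nearest boundary — within the 1.2 mm shell band (3 × 0.4).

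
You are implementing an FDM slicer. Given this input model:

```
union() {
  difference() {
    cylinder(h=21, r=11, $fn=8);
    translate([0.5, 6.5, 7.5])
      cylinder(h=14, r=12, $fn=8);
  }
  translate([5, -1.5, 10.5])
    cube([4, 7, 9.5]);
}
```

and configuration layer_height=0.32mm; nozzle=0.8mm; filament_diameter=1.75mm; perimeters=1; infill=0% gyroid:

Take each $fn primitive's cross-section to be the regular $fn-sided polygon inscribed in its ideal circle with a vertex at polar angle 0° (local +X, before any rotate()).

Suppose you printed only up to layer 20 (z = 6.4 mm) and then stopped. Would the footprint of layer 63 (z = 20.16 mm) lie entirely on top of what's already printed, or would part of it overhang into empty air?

Compare the two slices. At z = 6.4: the cylinder: section is a regular 8-gon, circumradius r=11 (area = (8/2)·11.000²·sin(360°/8) = 342.24 mm²); the cylinder at (0.5, 6.5) does not reach this height (z outside [7.5, 21.5]); After the difference (first − rest): none of the subtracted shapes is present at this height, so the r=11 cylinder is unchanged — area = 342.24 mm²; the cube at (5, -1.5) is absent (z outside [10.5, 20]); Merging all regions: only the result so far is present, so the union is just that shape — area = 342.24 mm². At z = 20.16: the r=11 cylinder gives a regular 8-gon of circumradius 11 (constant along its height) (area = (8/2)·11.000²·sin(360°/8) = 342.24 mm²); the r=12 cylinder at (0.5, 6.5) contributes a regular 8-gon of circumradius 12 (area = (8/2)·12.000²·sin(360°/8) = 407.29 mm²); Subtracting the remaining from the first: starting from the r=11 cylinder (342.24 mm²), the r=12 cylinder at (0.5, 6.5) partially overlaps it — only the 232.51 mm² overlap (of its 407.29 mm²) is removed, clipping the outline — area = 109.73 mm²; the cube at (5, -1.5) is absent (z outside [10.5, 20]); Merging all regions: only the result so far is present, so the union is just that shape — area = 109.73 mm². Checking containment: the cross-section at z = 20.16 is a subset of the cross-section at z = 6.4.

entirely on top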